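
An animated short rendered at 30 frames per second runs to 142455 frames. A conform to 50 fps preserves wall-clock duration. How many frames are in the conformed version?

Target frames = source frames × (target rate / source rate) = 142455 × (50)/(30) = 142455 × 5/3 = 237425.

237425 frames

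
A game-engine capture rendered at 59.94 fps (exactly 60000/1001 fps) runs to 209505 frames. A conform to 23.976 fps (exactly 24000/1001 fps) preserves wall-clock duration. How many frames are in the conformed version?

Target frames = source frames × (target rate / source rate) = 209505 × (24000/1001)/(60000/1001) = 209505 × 2/5 = 83802.

83802 frames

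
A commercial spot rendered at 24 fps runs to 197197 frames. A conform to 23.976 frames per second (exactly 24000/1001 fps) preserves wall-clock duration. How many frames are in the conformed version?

Target frames = source frames × (target rate / source rate) = 197197 × (24000/1001)/(24) = 197197 × 1000/1001 = 197000.

197000 frames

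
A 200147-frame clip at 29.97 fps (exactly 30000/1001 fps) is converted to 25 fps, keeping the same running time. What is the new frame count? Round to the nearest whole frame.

Frames at target rate = 200147 × (25) / (30000/1001) = 200347147/1200 ≈ 166955.956.
Nearest whole frame: 166956.

166956 frames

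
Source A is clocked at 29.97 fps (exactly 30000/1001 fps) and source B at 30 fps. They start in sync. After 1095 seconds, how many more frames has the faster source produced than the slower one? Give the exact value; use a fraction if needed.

32850/1001 frames

A emits 30000/1001 × 1095 = 32850000/1001 frames; B emits 30 × 1095 = 32850.
Difference = 32850/1001 frames (≈ 32.8172); B is ahead of A.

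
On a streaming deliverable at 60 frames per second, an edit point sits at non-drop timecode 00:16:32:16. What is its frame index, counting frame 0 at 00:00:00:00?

Total seconds to the label: (0 × 3600 + 16 × 60 + 32) = 992.
Frame index = 992 × 60 + 16 = 59536.

frame 59536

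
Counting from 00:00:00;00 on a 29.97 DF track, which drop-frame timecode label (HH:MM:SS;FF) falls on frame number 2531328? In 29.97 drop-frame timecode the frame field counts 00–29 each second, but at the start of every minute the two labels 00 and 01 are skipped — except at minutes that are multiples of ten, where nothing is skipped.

23:27:42;02

Ten DF minutes hold 17982 frames, so frame 2531328 lies in block 140 (frames 2517480–2535461) with 13848 frames into that block.
The block's first minute is 1800 frames and the rest 1798 each; 13848 frames reaches minute 7, so 140 × 18 + 7 × 2 = 2534 labels have been skipped so far.
Adding those back, label number 2531328 + 2534 = 2533862 at 30 labels/s is 84462 s + 2 f = 23 h 27 min 42 s frame 2, i.e. 23:27:42;02.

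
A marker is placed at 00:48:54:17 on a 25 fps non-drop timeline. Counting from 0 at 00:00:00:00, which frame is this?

Total seconds to the label: (0 × 3600 + 48 × 60 + 54) = 2934.
Frame index = 2934 × 25 + 17 = 73367.

73367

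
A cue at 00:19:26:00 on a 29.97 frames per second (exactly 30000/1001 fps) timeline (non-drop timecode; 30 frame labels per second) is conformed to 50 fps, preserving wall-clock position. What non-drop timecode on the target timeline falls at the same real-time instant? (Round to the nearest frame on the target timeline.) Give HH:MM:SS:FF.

Source frame index: (0×3600 + 19×60 + 26) × 30 + 0 = 34980.
Real time: 34980 / (30000/1001) = 583583/500 s.
Target frame: (583583/500) × (50) = 583583/10 ≈ 58358.300 → 58358.
At 50 labels/s: frame 58358 → 00:19:27:08.

00:19:27:08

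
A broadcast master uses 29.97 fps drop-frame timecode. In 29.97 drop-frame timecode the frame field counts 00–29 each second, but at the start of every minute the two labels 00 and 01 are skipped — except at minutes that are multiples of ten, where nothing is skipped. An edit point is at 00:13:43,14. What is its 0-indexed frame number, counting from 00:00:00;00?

24680

Complete 10-minute blocks: 1, each 17982 frames → 17982.
Remaining 3 whole minutes in the current block: 1800 + 2 × 1798 = 5396 frames.
Within the current minute: 43 × 30 + 14 − 2 = 1302 (labels ;00/;01 skipped at this minute). Total = 17982 + 5396 + 1302 = 24680.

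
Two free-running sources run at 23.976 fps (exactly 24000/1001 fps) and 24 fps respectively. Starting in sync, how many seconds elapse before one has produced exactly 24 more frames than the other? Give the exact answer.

The gap grows by |24 − 24000/1001| = 24/1001 frames per second.
Time for a 24-frame gap: 24 ÷ (24/1001) = 1001 s.

1001 seconds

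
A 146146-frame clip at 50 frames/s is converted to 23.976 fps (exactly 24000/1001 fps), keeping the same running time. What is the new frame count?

Target frames = source frames × (target rate / source rate) = 146146 × (24000/1001)/(50) = 146146 × 480/1001 = 70080.

70080 frames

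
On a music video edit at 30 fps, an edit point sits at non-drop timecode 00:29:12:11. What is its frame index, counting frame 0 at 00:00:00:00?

Total seconds to the label: (0 × 3600 + 29 × 60 + 12) = 1752.
Frame index = 1752 × 30 + 11 = 52571.

52571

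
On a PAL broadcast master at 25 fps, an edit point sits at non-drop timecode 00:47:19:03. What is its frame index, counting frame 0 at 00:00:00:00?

frame 70978

Total seconds to the label: (0 × 3600 + 47 × 60 + 19) = 2839.
Frame index = 2839 × 25 + 3 = 70978.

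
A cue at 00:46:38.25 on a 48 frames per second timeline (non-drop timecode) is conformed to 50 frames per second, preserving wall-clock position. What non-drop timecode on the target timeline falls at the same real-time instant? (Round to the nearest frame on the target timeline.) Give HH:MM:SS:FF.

Source frame index: (0×3600 + 46×60 + 38) × 48 + 25 = 134329.
Real time: 134329 / (48) = 134329/48 s.
Target frame: (134329/48) × (50) = 3358225/24 ≈ 139926.042 → 139926.
At 50 labels/s: frame 139926 → 00:46:38:26.

00:46:38:26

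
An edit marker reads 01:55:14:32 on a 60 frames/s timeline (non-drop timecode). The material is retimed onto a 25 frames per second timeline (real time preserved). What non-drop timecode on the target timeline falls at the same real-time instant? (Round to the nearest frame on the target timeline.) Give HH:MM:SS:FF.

Source frame index: (1×3600 + 55×60 + 14) × 60 + 32 = 414872.
Real time: 414872 / (60) = 103718/15 s.
Target frame: (103718/15) × (25) = 518590/3 ≈ 172863.333 → 172863.
At 25 labels/s: frame 172863 → 01:55:14:13.

01:55:14:13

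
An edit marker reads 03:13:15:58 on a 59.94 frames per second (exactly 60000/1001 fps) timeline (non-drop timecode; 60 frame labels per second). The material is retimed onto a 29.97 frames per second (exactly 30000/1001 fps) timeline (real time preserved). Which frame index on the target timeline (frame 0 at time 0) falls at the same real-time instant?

frame 347879

Source frame index: (3×3600 + 13×60 + 15) × 60 + 58 = 695758.
Real time: 695758 / (60000/1001) = 348226879/30000 s.
Target frame: (348226879/30000) × (30000/1001) = 347879.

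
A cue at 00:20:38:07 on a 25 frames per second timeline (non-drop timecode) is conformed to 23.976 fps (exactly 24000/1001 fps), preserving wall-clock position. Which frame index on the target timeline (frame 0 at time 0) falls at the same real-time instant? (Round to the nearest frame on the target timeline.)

frame 29689

Source frame index: (0×3600 + 20×60 + 38) × 25 + 7 = 30957.
Real time: 30957 / (25) = 30957/25 s.
Target frame: (30957/25) × (24000/1001) = 29718720/1001 ≈ 29689.031 → 29689.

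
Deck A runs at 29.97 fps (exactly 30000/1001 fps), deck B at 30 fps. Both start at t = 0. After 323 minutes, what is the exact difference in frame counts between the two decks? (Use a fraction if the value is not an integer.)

581400/1001 frames

323 min = 19380 s.
A emits 30000/1001 × 19380 = 581400000/1001 frames; B emits 30 × 19380 = 581400.
Difference = 581400/1001 frames (≈ 580.8192); B is ahead of A.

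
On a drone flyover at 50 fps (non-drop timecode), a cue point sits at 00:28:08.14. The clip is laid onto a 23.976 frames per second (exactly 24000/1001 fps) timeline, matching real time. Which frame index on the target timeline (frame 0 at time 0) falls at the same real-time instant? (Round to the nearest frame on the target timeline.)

Source frame index: (0×3600 + 28×60 + 8) × 50 + 14 = 84414.
Real time: 84414 / (50) = 42207/25 s.
Target frame: (42207/25) × (24000/1001) = 3683520/91 ≈ 40478.242 → 40478.

frame 40478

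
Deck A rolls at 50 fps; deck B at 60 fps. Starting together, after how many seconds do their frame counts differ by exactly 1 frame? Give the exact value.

The gap grows by |60 − 50| = 10 frames per second.
Time for a 1-frame gap: 1 ÷ (10) = 0.1 s.

0.1 seconds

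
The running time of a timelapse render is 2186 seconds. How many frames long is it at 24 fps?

Frames = 2186 × 24 = 52464.

52464 frames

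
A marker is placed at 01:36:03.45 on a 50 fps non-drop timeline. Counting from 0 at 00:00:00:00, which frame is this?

frame 288195

Total seconds to the label: (1 × 3600 + 36 × 60 + 3) = 5763.
Frame index = 5763 × 50 + 45 = 288195.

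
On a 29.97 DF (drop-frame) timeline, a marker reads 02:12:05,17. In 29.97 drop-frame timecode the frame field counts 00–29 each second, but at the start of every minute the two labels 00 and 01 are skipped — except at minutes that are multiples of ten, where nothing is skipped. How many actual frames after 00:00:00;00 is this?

237529

As if non-drop at 30 labels/s: (2 × 3600 + 12 × 60 + 5) × 30 + 17 = 237767.
Minute boundaries passed: 132; those not divisible by 10: 132 − 13 = 119; dropped labels = 2 × 119 = 238.
Actual frame index = 237767 − 238 = 237529.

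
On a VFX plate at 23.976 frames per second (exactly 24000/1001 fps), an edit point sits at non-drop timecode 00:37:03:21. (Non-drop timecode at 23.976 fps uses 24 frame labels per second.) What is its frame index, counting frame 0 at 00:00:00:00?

Total seconds to the label: (0 × 3600 + 37 × 60 + 3) = 2223.
Frame index = 2223 × 24 + 21 = 53373.

frame 53373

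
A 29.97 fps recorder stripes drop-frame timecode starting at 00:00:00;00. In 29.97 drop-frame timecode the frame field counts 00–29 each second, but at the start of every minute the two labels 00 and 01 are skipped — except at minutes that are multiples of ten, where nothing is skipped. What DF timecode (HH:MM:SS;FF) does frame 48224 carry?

Each 10-minute DF block holds 10 × 60 × 30 − 9 × 2 = 17982 frames. 48224 ÷ 17982 → 2 full blocks, remainder 12260.
Within the partial block the first minute is 1800 frames and each further minute 1798, so 6 further minute boundaries passed. Total skipped labels = 18 × 2 + 2 × 6 = 48.
Non-drop label index = 48224 + 48 = 48272; at 30 labels/s that is 00:26:49:02, i.e. DF 00:26:49;02.

00:26:49;02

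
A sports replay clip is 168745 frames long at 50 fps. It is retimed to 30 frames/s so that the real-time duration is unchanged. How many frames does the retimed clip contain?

101247 frames

Target frames = source frames × (target rate / source rate) = 168745 × (30)/(50) = 168745 × 3/5 = 101247.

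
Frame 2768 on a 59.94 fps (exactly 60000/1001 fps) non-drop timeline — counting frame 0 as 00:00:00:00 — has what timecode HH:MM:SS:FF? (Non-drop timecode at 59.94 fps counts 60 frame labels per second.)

00:00:46:08

2768 ÷ 60 = 46 full seconds, remainder 8 frames.
46 s = 0 h 0 min 46 s.
Timecode: 00:00:46:08.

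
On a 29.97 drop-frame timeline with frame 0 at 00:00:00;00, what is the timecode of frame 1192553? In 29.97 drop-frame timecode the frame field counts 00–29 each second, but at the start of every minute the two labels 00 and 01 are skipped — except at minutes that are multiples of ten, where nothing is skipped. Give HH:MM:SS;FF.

Ten DF minutes hold 17982 frames, so frame 1192553 lies in block 66 (frames 1186812–1204793) with 5741 frames into that block.
The block's first minute is 1800 frames and the rest 1798 each; 5741 frames reaches minute 3, so 66 × 18 + 3 × 2 = 1194 labels have been skipped so far.
Adding those back, label number 1192553 + 1194 = 1193747 at 30 labels/s is 39791 s + 17 f = 11 h 3 min 11 s frame 17, i.e. 11:03:11;17.

11:03:11;17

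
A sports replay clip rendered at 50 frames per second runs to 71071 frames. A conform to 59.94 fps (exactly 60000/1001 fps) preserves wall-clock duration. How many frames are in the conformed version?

85200 frames

Target frames = source frames × (target rate / source rate) = 71071 × (60000/1001)/(50) = 71071 × 1200/1001 = 85200.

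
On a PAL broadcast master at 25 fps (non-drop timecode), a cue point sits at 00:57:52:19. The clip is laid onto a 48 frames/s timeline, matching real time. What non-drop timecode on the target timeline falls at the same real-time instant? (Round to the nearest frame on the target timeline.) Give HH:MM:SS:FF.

Source frame index: (0×3600 + 57×60 + 52) × 25 + 19 = 86819.
Real time: 86819 / (25) = 86819/25 s.
Target frame: (86819/25) × (48) = 4167312/25 ≈ 166692.480 → 166692.
At 48 labels/s: frame 166692 → 00:57:52:36.

00:57:52:36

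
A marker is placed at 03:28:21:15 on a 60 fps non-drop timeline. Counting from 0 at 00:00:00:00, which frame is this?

frame 750075

Total seconds to the label: (3 × 3600 + 28 × 60 + 21) = 12501.
Frame index = 12501 × 60 + 15 = 750075.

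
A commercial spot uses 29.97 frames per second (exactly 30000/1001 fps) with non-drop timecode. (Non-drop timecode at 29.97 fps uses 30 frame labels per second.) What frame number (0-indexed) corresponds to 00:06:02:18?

Total seconds to the label: (0 × 3600 + 6 × 60 + 2) = 362.
Frame index = 362 × 30 + 18 = 10878.

10878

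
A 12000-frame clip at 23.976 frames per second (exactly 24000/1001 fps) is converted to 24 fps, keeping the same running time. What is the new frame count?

Target frames = source frames × (target rate / source rate) = 12000 × (24)/(24000/1001) = 12000 × 1001/1000 = 12012.

12012 frames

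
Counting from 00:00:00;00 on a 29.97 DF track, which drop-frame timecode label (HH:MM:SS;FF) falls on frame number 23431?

00:13:01;25

Each 10-minute DF block holds 10 × 60 × 30 − 9 × 2 = 17982 frames. 23431 ÷ 17982 → 1 full block, remainder 5449.
Within the partial block the first minute is 1800 frames and each further minute 1798, so 3 further minute boundaries passed. Total skipped labels = 18 × 1 + 2 × 3 = 24.
Non-drop label index = 23431 + 24 = 23455; at 30 labels/s that is 00:13:01:25, i.e. DF 00:13:01;25.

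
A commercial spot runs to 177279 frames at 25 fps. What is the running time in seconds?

Running time = 177279 / (25) = 7091.16 s.

7091.16 seconds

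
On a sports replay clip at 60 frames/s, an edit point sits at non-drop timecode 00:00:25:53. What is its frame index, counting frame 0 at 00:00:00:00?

frame 1553

Total seconds to the label: (0 × 3600 + 0 × 60 + 25) = 25.
Frame index = 25 × 60 + 53 = 1553.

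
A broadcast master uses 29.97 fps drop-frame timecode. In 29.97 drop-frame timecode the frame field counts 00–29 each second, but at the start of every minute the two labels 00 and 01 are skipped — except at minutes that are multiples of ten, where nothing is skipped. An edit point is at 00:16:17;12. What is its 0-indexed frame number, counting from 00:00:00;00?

Complete 10-minute blocks: 1, each 17982 frames → 17982.
Remaining 6 whole minutes in the current block: 1800 + 5 × 1798 = 10790 frames.
Within the current minute: 17 × 30 + 12 − 2 = 520 (labels ;00/;01 skipped at this minute). Total = 17982 + 10790 + 520 = 29292.

29292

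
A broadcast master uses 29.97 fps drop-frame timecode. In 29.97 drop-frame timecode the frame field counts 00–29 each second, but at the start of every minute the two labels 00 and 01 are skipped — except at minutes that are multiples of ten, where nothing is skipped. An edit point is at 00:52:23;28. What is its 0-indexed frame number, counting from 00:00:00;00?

As if non-drop at 30 labels/s: (0 × 3600 + 52 × 60 + 23) × 30 + 28 = 94318.
Minute boundaries passed: 52; those not divisible by 10: 52 − 5 = 47; dropped labels = 2 × 47 = 94.
Actual frame index = 94318 − 94 = 94224.

94224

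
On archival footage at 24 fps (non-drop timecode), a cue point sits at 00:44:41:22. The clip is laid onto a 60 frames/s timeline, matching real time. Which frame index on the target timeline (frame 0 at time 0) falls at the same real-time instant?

Source frame index: (0×3600 + 44×60 + 41) × 24 + 22 = 64366.
Real time: 64366 / (24) = 32183/12 s.
Target frame: (32183/12) × (60) = 160915.

frame 160915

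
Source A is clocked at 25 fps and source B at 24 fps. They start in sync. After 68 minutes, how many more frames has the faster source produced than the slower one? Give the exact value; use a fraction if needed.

4080 frames

68 min = 4080 s.
A emits 25 × 4080 = 102000 frames; B emits 24 × 4080 = 97920.
Difference = 4080 frames; B is behind A.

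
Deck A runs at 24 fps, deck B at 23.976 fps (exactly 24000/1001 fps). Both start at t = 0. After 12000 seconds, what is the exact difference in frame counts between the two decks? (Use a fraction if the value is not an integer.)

288000/1001 frames

A emits 24 × 12000 = 288000 frames; B emits 24000/1001 × 12000 = 288000000/1001.
Difference = 288000/1001 frames (≈ 287.7123); B is behind A.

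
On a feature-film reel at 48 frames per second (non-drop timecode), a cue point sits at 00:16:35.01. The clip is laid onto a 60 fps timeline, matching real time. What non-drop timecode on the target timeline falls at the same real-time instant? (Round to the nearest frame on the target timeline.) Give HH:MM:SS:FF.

Source frame index: (0×3600 + 16×60 + 35) × 48 + 1 = 47761.
Real time: 47761 / (48) = 47761/48 s.
Target frame: (47761/48) × (60) = 238805/4 ≈ 59701.250 → 59701.
At 60 labels/s: frame 59701 → 00:16:35:01.

00:16:35:01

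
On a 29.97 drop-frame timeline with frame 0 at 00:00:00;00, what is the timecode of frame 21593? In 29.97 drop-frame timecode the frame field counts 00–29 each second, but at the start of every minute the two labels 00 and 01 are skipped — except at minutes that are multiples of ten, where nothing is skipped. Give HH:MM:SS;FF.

Each 10-minute DF block holds 10 × 60 × 30 − 9 × 2 = 17982 frames. 21593 ÷ 17982 → 1 full block, remainder 3611.
Within the partial block the first minute is 1800 frames and each further minute 1798, so 2 further minute boundaries passed. Total skipped labels = 18 × 1 + 2 × 2 = 22.
Non-drop label index = 21593 + 22 = 21615; at 30 labels/s that is 00:12:00:15, i.e. DF 00:12:00;15.

00:12:00;15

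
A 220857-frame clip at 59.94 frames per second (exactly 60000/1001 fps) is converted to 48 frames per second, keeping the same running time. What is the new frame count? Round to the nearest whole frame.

176862 frames

Frames at target rate = 220857 × (48) / (60000/1001) = 221077857/1250 ≈ 176862.286.
Nearest whole frame: 176862.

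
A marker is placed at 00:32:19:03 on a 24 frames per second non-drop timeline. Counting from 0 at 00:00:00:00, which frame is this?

frame 46539

Total seconds to the label: (0 × 3600 + 32 × 60 + 19) = 1939.
Frame index = 1939 × 24 + 3 = 46539.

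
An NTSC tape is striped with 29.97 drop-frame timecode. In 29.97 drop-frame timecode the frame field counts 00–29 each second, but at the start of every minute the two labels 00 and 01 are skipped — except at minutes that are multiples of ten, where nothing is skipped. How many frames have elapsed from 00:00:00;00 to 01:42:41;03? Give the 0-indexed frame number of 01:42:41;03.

As if non-drop at 30 labels/s: (1 × 3600 + 42 × 60 + 41) × 30 + 3 = 184833.
Minute boundaries passed: 102; those not divisible by 10: 102 − 10 = 92; dropped labels = 2 × 92 = 184.
Actual frame index = 184833 − 184 = 184649.

184649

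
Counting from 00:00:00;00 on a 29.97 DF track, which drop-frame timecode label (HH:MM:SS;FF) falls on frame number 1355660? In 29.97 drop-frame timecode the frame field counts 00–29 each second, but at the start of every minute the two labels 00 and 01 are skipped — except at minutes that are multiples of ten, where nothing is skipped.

12:33:53;26

Each 10-minute DF block holds 10 × 60 × 30 − 9 × 2 = 17982 frames. 1355660 ÷ 17982 → 75 full blocks, remainder 7010.
Within the partial block the first minute is 1800 frames and each further minute 1798, so 3 further minute boundaries passed. Total skipped labels = 18 × 75 + 2 × 3 = 1356.
Non-drop label index = 1355660 + 1356 = 1357016; at 30 labels/s that is 12:33:53:26, i.e. DF 12:33:53;26.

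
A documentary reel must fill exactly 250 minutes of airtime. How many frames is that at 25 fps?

375000 frames

250 min = 15000 s.
Frames = 15000 × 25 = 375000.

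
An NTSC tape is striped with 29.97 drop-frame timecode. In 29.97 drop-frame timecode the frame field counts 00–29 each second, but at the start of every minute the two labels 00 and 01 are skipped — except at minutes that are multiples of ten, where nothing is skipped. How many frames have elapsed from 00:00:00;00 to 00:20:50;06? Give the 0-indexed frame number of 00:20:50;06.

37470

As if non-drop at 30 labels/s: (0 × 3600 + 20 × 60 + 50) × 30 + 6 = 37506.
Minute boundaries passed: 20; those not divisible by 10: 20 − 2 = 18; dropped labels = 2 × 18 = 36.
Actual frame index = 37506 − 36 = 37470.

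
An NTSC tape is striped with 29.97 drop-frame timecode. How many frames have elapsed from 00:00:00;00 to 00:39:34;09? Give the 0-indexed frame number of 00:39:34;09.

Complete 10-minute blocks: 3, each 17982 frames → 53946.
Remaining 9 whole minutes in the current block: 1800 + 8 × 1798 = 16184 frames.
Within the current minute: 34 × 30 + 9 − 2 = 1027 (labels ;00/;01 skipped at this minute). Total = 53946 + 16184 + 1027 = 71157.

71157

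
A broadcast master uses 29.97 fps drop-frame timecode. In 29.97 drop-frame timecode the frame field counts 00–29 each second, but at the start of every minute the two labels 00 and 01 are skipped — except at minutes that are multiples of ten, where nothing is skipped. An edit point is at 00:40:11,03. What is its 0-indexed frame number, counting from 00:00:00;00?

72261

As if non-drop at 30 labels/s: (0 × 3600 + 40 × 60 + 11) × 30 + 3 = 72333.
Minute boundaries passed: 40; those not divisible by 10: 40 − 4 = 36; dropped labels = 2 × 36 = 72.
Actual frame index = 72333 − 72 = 72261.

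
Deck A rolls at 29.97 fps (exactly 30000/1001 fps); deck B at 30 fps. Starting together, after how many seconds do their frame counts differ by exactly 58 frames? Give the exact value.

29029/15 seconds

The gap grows by |30 − 30000/1001| = 30/1001 frames per second.
Time for a 58-frame gap: 58 ÷ (30/1001) = 29029/15 s.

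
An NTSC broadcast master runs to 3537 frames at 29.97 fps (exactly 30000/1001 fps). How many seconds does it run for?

118.0179 seconds

Running time = 3537 / (30000/1001) = 118.0179 s.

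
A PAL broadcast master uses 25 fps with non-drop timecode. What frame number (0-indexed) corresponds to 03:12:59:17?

289492

Total seconds to the label: (3 × 3600 + 12 × 60 + 59) = 11579.
Frame index = 11579 × 25 + 17 = 289492.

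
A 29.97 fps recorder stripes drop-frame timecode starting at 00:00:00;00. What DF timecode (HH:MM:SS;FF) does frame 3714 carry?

00:02:03;28

Each 10-minute DF block holds 10 × 60 × 30 − 9 × 2 = 17982 frames. 3714 ÷ 17982 → 0 full blocks, remainder 3714.
Within the partial block the first minute is 1800 frames and each further minute 1798, so 2 further minute boundaries passed. Total skipped labels = 18 × 0 + 2 × 2 = 4.
Non-drop label index = 3714 + 4 = 3718; at 30 labels/s that is 00:02:03:28, i.e. DF 00:02:03;28.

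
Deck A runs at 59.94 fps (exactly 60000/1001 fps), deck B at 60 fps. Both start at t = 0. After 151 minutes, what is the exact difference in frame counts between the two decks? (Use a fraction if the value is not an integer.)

543600/1001 frames

151 min = 9060 s.
A emits 60000/1001 × 9060 = 543600000/1001 frames; B emits 60 × 9060 = 543600.
Difference = 543600/1001 frames (≈ 543.0569); B is ahead of A.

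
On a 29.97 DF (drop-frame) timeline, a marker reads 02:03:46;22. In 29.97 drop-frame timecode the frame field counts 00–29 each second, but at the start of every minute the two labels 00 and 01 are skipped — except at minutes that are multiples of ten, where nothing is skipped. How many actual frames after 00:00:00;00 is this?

As if non-drop at 30 labels/s: (2 × 3600 + 3 × 60 + 46) × 30 + 22 = 222802.
Minute boundaries passed: 123; those not divisible by 10: 123 − 12 = 111; dropped labels = 2 × 111 = 222.
Actual frame index = 222802 − 222 = 222580.

222580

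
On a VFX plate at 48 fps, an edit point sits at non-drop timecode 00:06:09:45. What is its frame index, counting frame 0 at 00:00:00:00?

Total seconds to the label: (0 × 3600 + 6 × 60 + 9) = 369.
Frame index = 369 × 48 + 45 = 17757.

frame 17757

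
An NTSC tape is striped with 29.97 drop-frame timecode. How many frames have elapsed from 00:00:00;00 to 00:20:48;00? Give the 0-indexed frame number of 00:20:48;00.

37404

As if non-drop at 30 labels/s: (0 × 3600 + 20 × 60 + 48) × 30 + 0 = 37440.
Minute boundaries passed: 20; those not divisible by 10: 20 − 2 = 18; dropped labels = 2 × 18 = 36.
Actual frame index = 37440 − 36 = 37404.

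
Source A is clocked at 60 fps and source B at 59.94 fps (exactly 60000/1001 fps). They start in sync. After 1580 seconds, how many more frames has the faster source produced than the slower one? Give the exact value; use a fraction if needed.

94800/1001 frames

A emits 60 × 1580 = 94800 frames; B emits 60000/1001 × 1580 = 94800000/1001.
Difference = 94800/1001 frames (≈ 94.7053); B is behind A.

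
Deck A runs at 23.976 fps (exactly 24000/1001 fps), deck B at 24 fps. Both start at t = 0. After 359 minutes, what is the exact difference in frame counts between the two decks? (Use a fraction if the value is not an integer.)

359 min = 21540 s.
A emits 24000/1001 × 21540 = 516960000/1001 frames; B emits 24 × 21540 = 516960.
Difference = 516960/1001 frames (≈ 516.4436); B is ahead of A.

516960/1001 frames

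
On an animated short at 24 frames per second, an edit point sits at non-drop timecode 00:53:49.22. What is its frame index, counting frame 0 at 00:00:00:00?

Total seconds to the label: (0 × 3600 + 53 × 60 + 49) = 3229.
Frame index = 3229 × 24 + 22 = 77518.

77518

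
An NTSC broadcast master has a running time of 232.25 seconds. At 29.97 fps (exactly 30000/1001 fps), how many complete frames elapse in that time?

Frames = 232.25 × 30000/1001 = 6967500/1001 ≈ 6960.5395.
Complete frames: 6960.

6960 frames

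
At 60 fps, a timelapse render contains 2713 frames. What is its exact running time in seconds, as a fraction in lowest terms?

2713/60 seconds

Running time = 2713 ÷ (60) = 2713 × 1/60 = 2713/60 s.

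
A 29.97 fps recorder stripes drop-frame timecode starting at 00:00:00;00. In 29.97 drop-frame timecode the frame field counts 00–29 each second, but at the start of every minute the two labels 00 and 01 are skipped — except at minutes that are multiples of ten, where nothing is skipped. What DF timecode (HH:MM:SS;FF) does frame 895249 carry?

Ten DF minutes hold 17982 frames, so frame 895249 lies in block 49 (frames 881118–899099) with 14131 frames into that block.
The block's first minute is 1800 frames and the rest 1798 each; 14131 frames reaches minute 7, so 49 × 18 + 7 × 2 = 896 labels have been skipped so far.
Adding those back, label number 895249 + 896 = 896145 at 30 labels/s is 29871 s + 15 f = 8 h 17 min 51 s frame 15, i.e. 08:17:51;15.

08:17:51;15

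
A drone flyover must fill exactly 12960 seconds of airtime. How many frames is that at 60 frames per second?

Frames = 12960 × 60 = 777600.

777600 frames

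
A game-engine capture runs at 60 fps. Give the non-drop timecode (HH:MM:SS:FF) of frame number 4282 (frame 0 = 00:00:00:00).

4282 ÷ 60 = 71 full seconds, remainder 22 frames.
71 s = 0 h 1 min 11 s.
Timecode: 00:01:11:22.

00:01:11:22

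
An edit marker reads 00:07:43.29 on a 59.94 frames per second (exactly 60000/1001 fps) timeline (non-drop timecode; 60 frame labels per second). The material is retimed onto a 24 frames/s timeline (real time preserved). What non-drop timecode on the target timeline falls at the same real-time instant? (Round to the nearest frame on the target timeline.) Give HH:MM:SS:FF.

Source frame index: (0×3600 + 7×60 + 43) × 60 + 29 = 27809.
Real time: 27809 / (60000/1001) = 27836809/60000 s.
Target frame: (27836809/60000) × (24) = 27836809/2500 ≈ 11134.724 → 11135.
At 24 labels/s: frame 11135 → 00:07:43:23.

00:07:43:23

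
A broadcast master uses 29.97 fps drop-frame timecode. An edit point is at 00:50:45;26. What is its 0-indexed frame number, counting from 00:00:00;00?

91286

Complete 10-minute blocks: 5, each 17982 frames → 89910.
Remaining 0 whole minutes in the current block: 0 frames.
Within the current minute: 45 × 30 + 26 = 1376. Total = 89910 + 0 + 1376 = 91286.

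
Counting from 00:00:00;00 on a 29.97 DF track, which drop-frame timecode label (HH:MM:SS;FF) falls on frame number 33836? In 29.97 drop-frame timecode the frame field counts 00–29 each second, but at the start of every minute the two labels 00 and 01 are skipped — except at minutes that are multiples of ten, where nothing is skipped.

Each 10-minute DF block holds 10 × 60 × 30 − 9 × 2 = 17982 frames. 33836 ÷ 17982 → 1 full block, remainder 15854.
Within the partial block the first minute is 1800 frames and each further minute 1798, so 8 further minute boundaries passed. Total skipped labels = 18 × 1 + 2 × 8 = 34.
Non-drop label index = 33836 + 34 = 33870; at 30 labels/s that is 00:18:49:00, i.e. DF 00:18:49;00.

00:18:49;00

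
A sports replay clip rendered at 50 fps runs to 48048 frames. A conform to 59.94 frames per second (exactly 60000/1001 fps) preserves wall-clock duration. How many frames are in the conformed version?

Target frames = source frames × (target rate / source rate) = 48048 × (60000/1001)/(50) = 48048 × 1200/1001 = 57600.

57600 frames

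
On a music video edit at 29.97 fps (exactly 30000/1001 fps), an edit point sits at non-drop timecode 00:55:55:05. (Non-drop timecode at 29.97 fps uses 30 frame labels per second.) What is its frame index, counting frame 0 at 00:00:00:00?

Total seconds to the label: (0 × 3600 + 55 × 60 + 55) = 3355.
Frame index = 3355 × 30 + 5 = 100655.

frame 100655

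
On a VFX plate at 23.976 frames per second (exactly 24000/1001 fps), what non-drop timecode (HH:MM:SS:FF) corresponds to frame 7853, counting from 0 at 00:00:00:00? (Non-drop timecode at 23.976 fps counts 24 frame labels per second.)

7853 ÷ 24 = 327 full seconds, remainder 5 frames.
327 s = 0 h 5 min 27 s.
Timecode: 00:05:27:05.

00:05:27:05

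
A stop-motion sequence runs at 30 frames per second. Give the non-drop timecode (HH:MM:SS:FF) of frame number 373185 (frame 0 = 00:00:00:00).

373185 ÷ 30 = 12439 full seconds, remainder 15 frames.
12439 s = 3 h 27 min 19 s.
Timecode: 03:27:19:15.

03:27:19:15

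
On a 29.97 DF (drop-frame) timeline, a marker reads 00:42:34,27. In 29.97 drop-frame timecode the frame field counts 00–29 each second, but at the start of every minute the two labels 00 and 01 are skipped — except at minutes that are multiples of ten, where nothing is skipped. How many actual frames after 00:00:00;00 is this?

Complete 10-minute blocks: 4, each 17982 frames → 71928.
Remaining 2 whole minutes in the current block: 1800 + 1 × 1798 = 3598 frames.
Within the current minute: 34 × 30 + 27 − 2 = 1045 (labels ;00/;01 skipped at this minute). Total = 71928 + 3598 + 1045 = 76571.

76571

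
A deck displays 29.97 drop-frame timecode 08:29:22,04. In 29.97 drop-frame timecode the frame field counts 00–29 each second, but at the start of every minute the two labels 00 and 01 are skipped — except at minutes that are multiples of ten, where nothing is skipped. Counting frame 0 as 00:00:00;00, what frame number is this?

915946

Complete 10-minute blocks: 50, each 17982 frames → 899100.
Remaining 9 whole minutes in the current block: 1800 + 8 × 1798 = 16184 frames.
Within the current minute: 22 × 30 + 4 − 2 = 662 (labels ;00/;01 skipped at this minute). Total = 899100 + 16184 + 662 = 915946.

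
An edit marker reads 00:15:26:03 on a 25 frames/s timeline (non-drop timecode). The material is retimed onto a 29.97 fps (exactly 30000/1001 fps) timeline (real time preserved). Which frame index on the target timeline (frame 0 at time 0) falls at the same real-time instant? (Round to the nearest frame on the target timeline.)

Source frame index: (0×3600 + 15×60 + 26) × 25 + 3 = 23153.
Real time: 23153 / (25) = 23153/25 s.
Target frame: (23153/25) × (30000/1001) = 2137200/77 ≈ 27755.844 → 27756.

frame 27756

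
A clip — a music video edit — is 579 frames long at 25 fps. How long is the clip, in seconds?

23.16 seconds

Running time = 579 / (25) = 23.16 s.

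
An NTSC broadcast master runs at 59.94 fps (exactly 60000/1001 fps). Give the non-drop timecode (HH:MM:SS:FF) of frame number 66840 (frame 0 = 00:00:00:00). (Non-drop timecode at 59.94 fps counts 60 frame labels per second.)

66840 ÷ 60 = 1114 full seconds, remainder 0 frames.
1114 s = 0 h 18 min 34 s.
Timecode: 00:18:34:00.

00:18:34:00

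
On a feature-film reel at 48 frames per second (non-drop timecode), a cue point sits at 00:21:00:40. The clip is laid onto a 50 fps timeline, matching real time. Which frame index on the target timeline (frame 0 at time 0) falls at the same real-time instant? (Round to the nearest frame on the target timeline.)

frame 63042

Source frame index: (0×3600 + 21×60 + 0) × 48 + 40 = 60520.
Real time: 60520 / (48) = 7565/6 s.
Target frame: (7565/6) × (50) = 189125/3 ≈ 63041.667 → 63042.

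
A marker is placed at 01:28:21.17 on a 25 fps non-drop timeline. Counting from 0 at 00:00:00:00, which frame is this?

Total seconds to the label: (1 × 3600 + 28 × 60 + 21) = 5301.
Frame index = 5301 × 25 + 17 = 132542.

frame 132542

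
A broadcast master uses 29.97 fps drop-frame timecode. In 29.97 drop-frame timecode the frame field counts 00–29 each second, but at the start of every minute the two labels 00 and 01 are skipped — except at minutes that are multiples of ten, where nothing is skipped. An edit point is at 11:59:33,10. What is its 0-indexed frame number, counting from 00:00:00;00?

Complete 10-minute blocks: 71, each 17982 frames → 1276722.
Remaining 9 whole minutes in the current block: 1800 + 8 × 1798 = 16184 frames.
Within the current minute: 33 × 30 + 10 − 2 = 998 (labels ;00/;01 skipped at this minute). Total = 1276722 + 16184 + 998 = 1293904.

1293904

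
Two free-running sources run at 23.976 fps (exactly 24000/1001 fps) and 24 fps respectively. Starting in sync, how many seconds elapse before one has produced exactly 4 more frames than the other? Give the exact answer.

1001/6 seconds

The gap grows by |24 − 24000/1001| = 24/1001 frames per second.
Time for a 4-frame gap: 4 ÷ (24/1001) = 1001/6 s.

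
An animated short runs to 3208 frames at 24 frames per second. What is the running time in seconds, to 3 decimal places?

133.667 seconds

Running time = 3208 × 1/24 = 401/3 s ≈ 133.667 s.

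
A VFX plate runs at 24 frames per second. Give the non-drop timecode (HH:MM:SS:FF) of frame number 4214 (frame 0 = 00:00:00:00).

00:02:55:14

4214 ÷ 24 = 175 full seconds, remainder 14 frames.
175 s = 0 h 2 min 55 s.
Timecode: 00:02:55:14.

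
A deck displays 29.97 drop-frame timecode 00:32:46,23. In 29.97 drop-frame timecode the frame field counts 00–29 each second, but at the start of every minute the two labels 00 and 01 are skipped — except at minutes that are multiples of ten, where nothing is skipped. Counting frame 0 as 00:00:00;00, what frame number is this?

58945

Complete 10-minute blocks: 3, each 17982 frames → 53946.
Remaining 2 whole minutes in the current block: 1800 + 1 × 1798 = 3598 frames.
Within the current minute: 46 × 30 + 23 − 2 = 1401 (labels ;00/;01 skipped at this minute). Total = 53946 + 3598 + 1401 = 58945.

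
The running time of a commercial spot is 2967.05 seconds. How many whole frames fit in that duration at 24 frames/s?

71209 frames

Frames = 2967.05 × 24 = 356046/5 ≈ 71209.2000.
Complete frames: 71209.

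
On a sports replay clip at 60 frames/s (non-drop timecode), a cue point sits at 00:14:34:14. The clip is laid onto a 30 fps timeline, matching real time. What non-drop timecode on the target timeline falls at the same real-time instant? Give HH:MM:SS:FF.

00:14:34:07

Source frame index: (0×3600 + 14×60 + 34) × 60 + 14 = 52454.
Real time: 52454 / (60) = 26227/30 s.
Target frame: (26227/30) × (30) = 26227.
At 30 labels/s: frame 26227 → 00:14:34:07.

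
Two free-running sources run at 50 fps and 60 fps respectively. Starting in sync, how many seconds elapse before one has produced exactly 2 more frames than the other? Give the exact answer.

The gap grows by |60 − 50| = 10 frames per second.
Time for a 2-frame gap: 2 ÷ (10) = 0.2 s.

0.2 seconds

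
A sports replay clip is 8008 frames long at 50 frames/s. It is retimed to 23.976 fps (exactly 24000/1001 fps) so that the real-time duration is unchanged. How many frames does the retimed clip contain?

Target frames = source frames × (target rate / source rate) = 8008 × (24000/1001)/(50) = 8008 × 480/1001 = 3840.

3840 frames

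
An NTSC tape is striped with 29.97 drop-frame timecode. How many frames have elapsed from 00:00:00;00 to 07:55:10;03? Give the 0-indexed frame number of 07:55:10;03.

As if non-drop at 30 labels/s: (7 × 3600 + 55 × 60 + 10) × 30 + 3 = 855303.
Minute boundaries passed: 475; those not divisible by 10: 475 − 47 = 428; dropped labels = 2 × 428 = 856.
Actual frame index = 855303 − 856 = 854447.

854447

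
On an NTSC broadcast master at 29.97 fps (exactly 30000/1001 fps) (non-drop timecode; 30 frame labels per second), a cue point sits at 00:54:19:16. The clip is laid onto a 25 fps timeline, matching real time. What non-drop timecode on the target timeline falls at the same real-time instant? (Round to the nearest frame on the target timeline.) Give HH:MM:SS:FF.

Source frame index: (0×3600 + 54×60 + 19) × 30 + 16 = 97786.
Real time: 97786 / (30000/1001) = 48941893/15000 s.
Target frame: (48941893/15000) × (25) = 48941893/600 ≈ 81569.822 → 81570.
At 25 labels/s: frame 81570 → 00:54:22:20.

00:54:22:20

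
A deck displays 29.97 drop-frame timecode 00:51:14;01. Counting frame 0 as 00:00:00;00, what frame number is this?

As if non-drop at 30 labels/s: (0 × 3600 + 51 × 60 + 14) × 30 + 1 = 92221.
Minute boundaries passed: 51; those not divisible by 10: 51 − 5 = 46; dropped labels = 2 × 46 = 92.
Actual frame index = 92221 − 92 = 92129.

92129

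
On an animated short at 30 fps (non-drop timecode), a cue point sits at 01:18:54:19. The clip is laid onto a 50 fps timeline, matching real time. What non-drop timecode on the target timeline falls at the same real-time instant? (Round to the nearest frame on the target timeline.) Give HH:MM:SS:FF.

Source frame index: (1×3600 + 18×60 + 54) × 30 + 19 = 142039.
Real time: 142039 / (30) = 142039/30 s.
Target frame: (142039/30) × (50) = 710195/3 ≈ 236731.667 → 236732.
At 50 labels/s: frame 236732 → 01:18:54:32.

01:18:54:32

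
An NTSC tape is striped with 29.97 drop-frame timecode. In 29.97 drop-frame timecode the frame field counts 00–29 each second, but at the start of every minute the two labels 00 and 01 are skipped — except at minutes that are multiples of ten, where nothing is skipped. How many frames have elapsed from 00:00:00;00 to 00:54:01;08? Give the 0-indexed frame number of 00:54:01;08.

As if non-drop at 30 labels/s: (0 × 3600 + 54 × 60 + 1) × 30 + 8 = 97238.
Minute boundaries passed: 54; those not divisible by 10: 54 − 5 = 49; dropped labels = 2 × 49 = 98.
Actual frame index = 97238 − 98 = 97140.

97140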